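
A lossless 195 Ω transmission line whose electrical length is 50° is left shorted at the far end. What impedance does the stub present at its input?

Z_in ≈ +j232 Ω

tan(βl) = 1.19
For a shorted stub, Z_in = jZ_0·tan(βl)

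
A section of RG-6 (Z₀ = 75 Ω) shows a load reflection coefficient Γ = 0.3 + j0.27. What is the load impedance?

Z_L ≈ 112 + j71.9 Ω

Z_L = Z_0·(1 + Γ)/(1 − Γ) = 75·(1.3 + j0.27)/(0.7 − j0.27)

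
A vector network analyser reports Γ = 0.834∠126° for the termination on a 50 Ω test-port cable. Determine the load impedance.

Z_L = Z_0·(1 + Γ)/(1 − Γ) = 50·(0.51 + j0.675)/(1.49 − j0.675)

Z_L ≈ 5.69 + j25.2 Ω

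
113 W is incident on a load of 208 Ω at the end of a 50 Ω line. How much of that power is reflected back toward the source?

Γ = (208 − 50)/(208 + 50) = 0.612
|Γ|² = 0.375
P_refl = |Γ|²·P_inc = 42.4 W, P_del = (1 − |Γ|²)·P_inc = 70.6 W

P_reflected ≈ 42.4 W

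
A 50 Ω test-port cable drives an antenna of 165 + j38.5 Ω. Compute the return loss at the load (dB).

RL ≈ 5.11 dB

Γ = (115 + j38.5)/(215 + j38.5), |Γ| = 0.555
RL = −20·log₁₀|Γ| = −20·log₁₀(0.555)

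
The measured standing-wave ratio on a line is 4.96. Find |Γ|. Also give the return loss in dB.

|Γ| ≈ 0.664; return loss ≈ 3.55 dB

|Γ| = (S − 1)/(S + 1) = (4.96 − 1)/(4.96 + 1) = 3.96/5.96
RL = −20·log₁₀|Γ| = −20·log₁₀(0.664)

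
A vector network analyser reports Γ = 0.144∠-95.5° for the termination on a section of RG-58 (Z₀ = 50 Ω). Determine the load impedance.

Z_L = Z_0·(1 + Γ)/(1 − Γ) = 50·(0.986 − j0.143)/(1.01 + j0.143)

Z_L ≈ 46.7 − j13.7 Ω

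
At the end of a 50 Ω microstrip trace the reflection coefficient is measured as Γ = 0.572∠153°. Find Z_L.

Z_L = Z_0·(1 + Γ)/(1 − Γ) = 50·(0.49 + j0.26)/(1.51 − j0.26)

Z_L ≈ 14.3 + j11.1 Ω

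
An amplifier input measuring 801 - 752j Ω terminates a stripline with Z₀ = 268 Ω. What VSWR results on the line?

Γ = (Z_L − Z_0)/(Z_L + Z_0) = (533 − j752)/(1069 − j752)
|Γ| = 922/1310 = 0.705
VSWR = (1 + |Γ|)/(1 − |Γ|) = 1.71/0.295

VSWR ≈ 5.78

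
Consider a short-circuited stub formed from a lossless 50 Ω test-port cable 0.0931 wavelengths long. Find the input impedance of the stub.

βl = 2π × 0.0931 = 33.5°
tan(βl) = 0.662
For a short-circuited stub, Z_in = jZ_0·tan(βl)

Z_in ≈ +j33.1 Ω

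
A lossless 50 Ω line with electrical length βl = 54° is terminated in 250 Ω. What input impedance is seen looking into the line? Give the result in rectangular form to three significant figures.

Z_in ≈ 15 − j34.2 Ω

tan(βl) = tan(54°) = 1.38
Z_in = Z_0·(Z_L + jZ_0·tanβl)/(Z_0 + jZ_L·tanβl)
     = 50·(250 + j68.8)/(50 + j344)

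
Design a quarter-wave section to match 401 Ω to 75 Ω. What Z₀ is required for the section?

Z_qwt = √(Z_0·R_L) = √(75 × 401) = √30080

Z_qwt ≈ 173 Ω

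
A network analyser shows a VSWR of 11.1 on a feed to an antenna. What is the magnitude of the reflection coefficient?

|Γ| = (S − 1)/(S + 1) = (11.1 − 1)/(11.1 + 1) = 10.1/12.1

|Γ| ≈ 0.835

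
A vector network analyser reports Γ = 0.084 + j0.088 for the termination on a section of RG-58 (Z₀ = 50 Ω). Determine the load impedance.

Z_L ≈ 58.2 + j10.4 Ω

Z_L = Z_0·(1 + Γ)/(1 − Γ) = 50·(1.08 + j0.088)/(0.916 − j0.088)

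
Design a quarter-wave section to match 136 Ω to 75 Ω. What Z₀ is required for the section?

Z_qwt ≈ 101 Ω

Z_qwt = √(Z_0·R_L) = √(75 × 136) = √10200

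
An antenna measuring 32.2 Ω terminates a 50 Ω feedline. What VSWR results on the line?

For a purely resistive load, VSWR = R_L/Z_0 or Z_0/R_L (whichever > 1) = 50/32.2

VSWR ≈ 1.55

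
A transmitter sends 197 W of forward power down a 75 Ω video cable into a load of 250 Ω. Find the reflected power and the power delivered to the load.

P_reflected ≈ 57.1 W; P_delivered ≈ 140 W

Γ = (250 − 75)/(250 + 75) = 0.538
|Γ|² = 0.29
P_refl = |Γ|²·P_inc = 57.1 W, P_del = (1 − |Γ|²)·P_inc = 140 W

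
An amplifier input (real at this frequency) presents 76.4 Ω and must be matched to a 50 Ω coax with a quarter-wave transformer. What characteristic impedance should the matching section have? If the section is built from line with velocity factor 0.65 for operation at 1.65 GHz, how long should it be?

Z_qwt ≈ 61.8 Ω; length ≈ 2.95 cm

Z_qwt = √(Z_0·R_L) = √(50 × 76.4) = √3820
λ = 0.65·c/f = 0.118 m, so l = λ/4 = 0.0295 m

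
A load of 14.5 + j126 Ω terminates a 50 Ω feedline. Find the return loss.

Γ = (-35.5 + j126)/(64.5 + j126), |Γ| = 0.925
RL = −20·log₁₀|Γ| = −20·log₁₀(0.925)

RL ≈ 0.679 dB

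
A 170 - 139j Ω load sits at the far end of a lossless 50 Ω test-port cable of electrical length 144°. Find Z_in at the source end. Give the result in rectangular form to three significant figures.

Z_in ≈ 36.4 + j83.8 Ω

tan(βl) = tan(144°) = -0.727
Z_in = Z_0·(Z_L + jZ_0·tanβl)/(Z_0 + jZ_L·tanβl)
     = 50·(170 − j175)/(-51 − j124)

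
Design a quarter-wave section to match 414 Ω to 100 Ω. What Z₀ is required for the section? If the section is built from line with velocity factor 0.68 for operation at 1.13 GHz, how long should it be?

Z_qwt = √(Z_0·R_L) = √(100 × 414) = √41400
λ = 0.68·c/f = 0.181 m, so l = λ/4 = 0.0451 m

Z_qwt ≈ 203 Ω; length ≈ 4.51 cm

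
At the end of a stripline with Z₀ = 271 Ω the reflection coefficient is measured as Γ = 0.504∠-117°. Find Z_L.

Z_L ≈ 118 − j142 Ω

Z_L = Z_0·(1 + Γ)/(1 − Γ) = 271·(0.771 − j0.449)/(1.23 + j0.449)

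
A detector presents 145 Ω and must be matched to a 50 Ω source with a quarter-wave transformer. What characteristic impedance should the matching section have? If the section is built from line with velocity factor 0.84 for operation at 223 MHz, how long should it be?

Z_qwt ≈ 85.1 Ω; length ≈ 28.3 cm

Z_qwt = √(Z_0·R_L) = √(50 × 145) = √7250
λ = 0.84·c/f = 1.13 m, so l = λ/4 = 0.283 m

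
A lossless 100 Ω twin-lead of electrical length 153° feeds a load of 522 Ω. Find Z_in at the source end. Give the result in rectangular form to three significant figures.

tan(βl) = tan(153°) = -0.51
Z_in = Z_0·(Z_L + jZ_0·tanβl)/(Z_0 + jZ_L·tanβl)
     = 100·(522 − j51)/(100 − j266)

Z_in ≈ 81.4 + j166 Ω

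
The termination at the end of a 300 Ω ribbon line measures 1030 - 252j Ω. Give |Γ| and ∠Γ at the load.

Γ = (Z_L − Z_0)/(Z_L + Z_0) = (730 − j252)/(1330 − j252)
|Γ| = 772/1350 = 0.571

Γ ≈ 0.571 ∠ -8.32°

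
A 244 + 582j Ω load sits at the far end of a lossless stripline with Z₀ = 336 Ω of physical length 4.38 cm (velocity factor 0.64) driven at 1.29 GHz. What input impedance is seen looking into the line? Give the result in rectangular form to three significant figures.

Z_in ≈ 57.4 − j63.5 Ω

λ = v/f = 0.64·c / 1.29 GHz = 0.149 m
βl = 2π·l/λ = 2π × 0.294 = 106°
tan(βl) = tan(106°) = -3.5
Z_in = Z_0·(Z_L + jZ_0·tanβl)/(Z_0 + jZ_L·tanβl)
     = 336·(244 − j594)/(2370 − j854)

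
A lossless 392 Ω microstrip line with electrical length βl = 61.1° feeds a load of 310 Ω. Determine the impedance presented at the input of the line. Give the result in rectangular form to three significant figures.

Z_in ≈ 435 + j87.2 Ω

tan(βl) = tan(61.1°) = 1.81
Z_in = Z_0·(Z_L + jZ_0·tanβl)/(Z_0 + jZ_L·tanβl)
     = 392·(310 + j710)/(392 + j562)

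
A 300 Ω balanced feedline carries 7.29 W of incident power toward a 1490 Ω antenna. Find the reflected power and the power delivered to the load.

P_reflected ≈ 3.22 W; P_delivered ≈ 4.07 W

Γ = (1490 − 300)/(1490 + 300) = 0.665
|Γ|² = 0.442
P_refl = |Γ|²·P_inc = 3.22 W, P_del = (1 − |Γ|²)·P_inc = 4.07 W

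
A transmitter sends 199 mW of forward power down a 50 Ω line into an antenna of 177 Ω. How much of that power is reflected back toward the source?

P_reflected ≈ 62.3 mW

Γ = (177 − 50)/(177 + 50) = 0.559
|Γ|² = 0.313
P_refl = |Γ|²·P_inc = 62.3 mW, P_del = (1 − |Γ|²)·P_inc = 137 mW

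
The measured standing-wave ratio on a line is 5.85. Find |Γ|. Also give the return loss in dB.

|Γ| ≈ 0.708; return loss ≈ 3 dB

|Γ| = (S − 1)/(S + 1) = (5.85 − 1)/(5.85 + 1) = 4.85/6.85
RL = −20·log₁₀|Γ| = −20·log₁₀(0.708)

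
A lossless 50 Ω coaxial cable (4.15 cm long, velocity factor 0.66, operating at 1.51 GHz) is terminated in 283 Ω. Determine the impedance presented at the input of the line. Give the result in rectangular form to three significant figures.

λ = v/f = 0.66·c / 1.51 GHz = 0.131 m
βl = 2π·l/λ = 2π × 0.316 = 114°
tan(βl) = tan(114°) = -2.25
Z_in = Z_0·(Z_L + jZ_0·tanβl)/(Z_0 + jZ_L·tanβl)
     = 50·(283 − j113)/(50 − j638)

Z_in ≈ 10.5 + j21.4 Ω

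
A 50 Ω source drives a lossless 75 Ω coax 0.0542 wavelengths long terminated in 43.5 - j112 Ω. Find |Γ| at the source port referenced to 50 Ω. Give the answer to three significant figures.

|Γ| ≈ 0.715

βl = 2π × 0.0542 = 19.5°
tan(βl) = 0.354
Z_in = Z_0·(Z_L + jZ_0·tanβl)/(Z_0 + jZ_L·tanβl) = 20.6 − j58.6 Ω
Γ_s = (Z_in − Z_s)/(Z_in + Z_s) = (-29.4 − j58.6)/(70.6 − j58.6), |Γ_s| = 0.715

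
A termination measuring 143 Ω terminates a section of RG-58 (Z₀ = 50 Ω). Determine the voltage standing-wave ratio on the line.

VSWR ≈ 2.86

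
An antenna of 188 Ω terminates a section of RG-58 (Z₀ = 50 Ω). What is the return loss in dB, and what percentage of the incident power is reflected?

RL ≈ 4.73 dB; 33.6% of incident power reflected

Γ = (188 − 50)/(188 + 50) = 0.58
RL = −20·log₁₀(0.58) = 4.73 dB
P_refl/P_inc = |Γ|² = 0.336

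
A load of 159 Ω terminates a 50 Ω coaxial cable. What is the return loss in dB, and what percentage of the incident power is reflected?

RL ≈ 5.65 dB; 27.2% of incident power reflected

Γ = (159 − 50)/(159 + 50) = 0.522
RL = −20·log₁₀(0.522) = 5.65 dB
P_refl/P_inc = |Γ|² = 0.272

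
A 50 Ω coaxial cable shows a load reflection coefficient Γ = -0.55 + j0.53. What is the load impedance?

Z_L ≈ 7.76 + j19.8 Ω

Z_L = Z_0·(1 + Γ)/(1 − Γ) = 50·(0.45 + j0.53)/(1.55 − j0.53)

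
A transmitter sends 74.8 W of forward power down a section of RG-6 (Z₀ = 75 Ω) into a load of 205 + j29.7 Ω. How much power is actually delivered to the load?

P_delivered ≈ 58 W

|Γ| = |(130 + j29.7)/(280 + j29.7)| = 0.474
|Γ|² = 0.224
P_refl = |Γ|²·P_inc = 16.8 W, P_del = (1 − |Γ|²)·P_inc = 58 W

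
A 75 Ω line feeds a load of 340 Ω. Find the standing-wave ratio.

VSWR ≈ 4.53

For a purely resistive load, VSWR = R_L/Z_0 or Z_0/R_L (whichever > 1) = 340/75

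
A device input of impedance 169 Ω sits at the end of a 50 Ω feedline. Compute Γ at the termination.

Γ = 0.543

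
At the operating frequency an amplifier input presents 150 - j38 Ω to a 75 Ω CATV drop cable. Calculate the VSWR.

VSWR ≈ 2.17

Γ = (Z_L − Z_0)/(Z_L + Z_0) = (75 − j38)/(225 − j38)
|Γ| = 84.1/228 = 0.368
VSWR = (1 + |Γ|)/(1 − |Γ|) = 1.37/0.632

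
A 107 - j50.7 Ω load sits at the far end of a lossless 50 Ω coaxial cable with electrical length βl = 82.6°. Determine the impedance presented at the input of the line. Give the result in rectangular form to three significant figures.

Z_in ≈ 18.5 + j3.38 Ω

tan(βl) = tan(82.6°) = 7.7
Z_in = Z_0·(Z_L + jZ_0·tanβl)/(Z_0 + jZ_L·tanβl)
     = 50·(107 + j334)/(440 + j824)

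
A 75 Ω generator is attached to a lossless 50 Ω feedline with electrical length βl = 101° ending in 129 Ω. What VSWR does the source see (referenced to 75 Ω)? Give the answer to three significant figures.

tan(βl) = -5.14
Z_in = Z_0·(Z_L + jZ_0·tanβl)/(Z_0 + jZ_L·tanβl) = 20 + j8.21 Ω
Γ_s = (Z_in − Z_s)/(Z_in + Z_s) = (-55 + j8.21)/(95 + j8.21), |Γ_s| = 0.583
VSWR = (1 + |Γ_s|)/(1 − |Γ_s|)

VSWR ≈ 3.8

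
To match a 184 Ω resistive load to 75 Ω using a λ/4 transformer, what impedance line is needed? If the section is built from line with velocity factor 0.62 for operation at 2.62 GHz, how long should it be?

Z_qwt = √(Z_0·R_L) = √(75 × 184) = √13800
λ = 0.62·c/f = 0.071 m, so l = λ/4 = 0.0177 m

Z_qwt ≈ 117 Ω; length ≈ 1.77 cm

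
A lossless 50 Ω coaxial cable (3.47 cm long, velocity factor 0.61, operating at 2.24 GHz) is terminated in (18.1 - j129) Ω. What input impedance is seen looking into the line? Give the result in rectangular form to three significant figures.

Z_in ≈ 167 + j387 Ω

λ = v/f = 0.61·c / 2.24 GHz = 0.0817 m
βl = 2π·l/λ = 2π × 0.425 = 153°
tan(βl) = tan(153°) = -0.512
Z_in = Z_0·(Z_L + jZ_0·tanβl)/(Z_0 + jZ_L·tanβl)
     = 50·(18.1 − j155)/(-16 − j9.26)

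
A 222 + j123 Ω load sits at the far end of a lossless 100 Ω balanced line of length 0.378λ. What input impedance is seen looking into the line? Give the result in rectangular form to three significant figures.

βl = 2π × 0.378 = 136°
tan(βl) = tan(136°) = -0.963
Z_in = Z_0·(Z_L + jZ_0·tanβl)/(Z_0 + jZ_L·tanβl)
     = 100·(222 + j26.7)/(218 − j214)

Z_in ≈ 45.8 + j57 Ω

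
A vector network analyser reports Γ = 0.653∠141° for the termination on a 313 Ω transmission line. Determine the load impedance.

Z_L ≈ 73.5 + j105 Ω

Z_L = Z_0·(1 + Γ)/(1 − Γ) = 313·(0.493 + j0.411)/(1.51 − j0.411)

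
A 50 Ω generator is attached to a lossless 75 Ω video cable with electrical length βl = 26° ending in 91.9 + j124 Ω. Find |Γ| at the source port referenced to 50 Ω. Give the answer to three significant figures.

tan(βl) = 0.488
Z_in = Z_0·(Z_L + jZ_0·tanβl)/(Z_0 + jZ_L·tanβl) = 288 − j60.4 Ω
Γ_s = (Z_in − Z_s)/(Z_in + Z_s) = (238 − j60.4)/(338 − j60.4), |Γ_s| = 0.715

|Γ| ≈ 0.715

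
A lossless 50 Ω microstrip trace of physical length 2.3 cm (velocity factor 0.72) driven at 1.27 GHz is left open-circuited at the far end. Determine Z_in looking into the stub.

λ = v/f = 0.72·c / 1.27 GHz = 0.17 m
βl = 2π·l/λ = 2π × 0.135 = 48.7°
tan(βl) = 1.14
For an open-circuited stub, Z_in = −jZ_0·cot(βl) = −jZ_0/tan(βl)

Z_in ≈ −j44 Ω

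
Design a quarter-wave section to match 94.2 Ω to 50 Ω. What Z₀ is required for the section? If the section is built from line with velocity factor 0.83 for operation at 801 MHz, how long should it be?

Z_qwt ≈ 68.6 Ω; length ≈ 7.77 cm

Z_qwt = √(Z_0·R_L) = √(50 × 94.2) = √4710
λ = 0.83·c/f = 0.311 m, so l = λ/4 = 0.0777 m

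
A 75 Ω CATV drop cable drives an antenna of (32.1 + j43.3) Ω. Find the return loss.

Γ = (-42.9 + j43.3)/(107.1 + j43.3), |Γ| = 0.528
RL = −20·log₁₀|Γ| = −20·log₁₀(0.528)

RL ≈ 5.55 dB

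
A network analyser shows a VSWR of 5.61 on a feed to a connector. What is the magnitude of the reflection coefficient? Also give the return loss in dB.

|Γ| = (S − 1)/(S + 1) = (5.61 − 1)/(5.61 + 1) = 4.61/6.61
RL = −20·log₁₀|Γ| = −20·log₁₀(0.697)

|Γ| ≈ 0.697; return loss ≈ 3.13 dB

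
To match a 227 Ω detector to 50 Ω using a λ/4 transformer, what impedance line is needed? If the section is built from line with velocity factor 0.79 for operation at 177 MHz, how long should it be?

Z_qwt ≈ 107 Ω; length ≈ 33.5 cm

Z_qwt = √(Z_0·R_L) = √(50 × 227) = √11350
λ = 0.79·c/f = 1.34 m, so l = λ/4 = 0.335 m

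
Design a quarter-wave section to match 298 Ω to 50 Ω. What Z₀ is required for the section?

Z_qwt ≈ 122 Ω

Z_qwt = √(Z_0·R_L) = √(50 × 298) = √14900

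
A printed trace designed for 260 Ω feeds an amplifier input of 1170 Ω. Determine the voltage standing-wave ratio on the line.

Γ = (1170 − 260)/(1170 + 260) = 0.636
VSWR = (1 + 0.636)/(1 − 0.636)

VSWR ≈ 4.5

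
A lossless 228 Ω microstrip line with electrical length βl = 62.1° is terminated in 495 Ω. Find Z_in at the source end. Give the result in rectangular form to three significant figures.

tan(βl) = tan(62.1°) = 1.89
Z_in = Z_0·(Z_L + jZ_0·tanβl)/(Z_0 + jZ_L·tanβl)
     = 228·(495 + j431)/(228 + j935)

Z_in ≈ 127 − j89.8 Ω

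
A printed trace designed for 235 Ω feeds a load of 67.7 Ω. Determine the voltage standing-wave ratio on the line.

Γ = (67.7 − 235)/(67.7 + 235) = -0.553
VSWR = (1 + 0.553)/(1 − 0.553)

VSWR ≈ 3.47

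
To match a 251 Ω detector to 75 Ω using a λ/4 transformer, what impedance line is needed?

Z_qwt = √(Z_0·R_L) = √(75 × 251) = √18820

Z_qwt ≈ 137 Ω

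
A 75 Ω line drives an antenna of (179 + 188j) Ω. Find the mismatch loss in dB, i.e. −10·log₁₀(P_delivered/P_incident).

Γ = (104 + j188)/(254 + j188), |Γ| = 0.68
|Γ|² = 0.462, so P_del/P_inc = 1 − |Γ|² = 0.538
ML = −10·log₁₀(1 − |Γ|²)

mismatch loss ≈ 2.69 dB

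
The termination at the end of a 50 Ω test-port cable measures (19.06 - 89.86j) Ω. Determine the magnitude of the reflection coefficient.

Γ = (Z_L − Z_0)/(Z_L + Z_0) = (-30.94 − j89.86)/(69.06 − j89.86)
|Γ| = 95/113

|Γ| ≈ 0.839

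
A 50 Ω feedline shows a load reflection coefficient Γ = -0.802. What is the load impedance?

Z_L = Z_0·(1 + Γ)/(1 − Γ) = 50·(0.198)/(1.8)

Z_L ≈ 5.49 Ω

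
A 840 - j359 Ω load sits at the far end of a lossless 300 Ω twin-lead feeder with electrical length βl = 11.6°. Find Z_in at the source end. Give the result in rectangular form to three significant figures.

Z_in ≈ 465 − j453 Ω

tan(βl) = tan(11.6°) = 0.205
Z_in = Z_0·(Z_L + jZ_0·tanβl)/(Z_0 + jZ_L·tanβl)
     = 300·(840 − j297)/(374 + j172)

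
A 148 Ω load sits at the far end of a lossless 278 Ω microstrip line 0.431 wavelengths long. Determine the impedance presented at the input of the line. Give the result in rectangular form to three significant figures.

βl = 2π × 0.431 = 155°
tan(βl) = tan(155°) = -0.463
Z_in = Z_0·(Z_L + jZ_0·tanβl)/(Z_0 + jZ_L·tanβl)
     = 278·(148 − j129)/(278 − j68.5)

Z_in ≈ 169 − j86.9 Ω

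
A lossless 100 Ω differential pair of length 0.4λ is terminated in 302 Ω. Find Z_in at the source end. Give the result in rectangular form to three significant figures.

βl = 2π × 0.4 = 144°
tan(βl) = tan(144°) = -0.727
Z_in = Z_0·(Z_L + jZ_0·tanβl)/(Z_0 + jZ_L·tanβl)
     = 100·(302 − j72.7)/(100 − j219)

Z_in ≈ 79.4 + j101 Ω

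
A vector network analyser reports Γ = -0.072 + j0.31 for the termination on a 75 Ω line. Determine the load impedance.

Z_L ≈ 54.1 + j37.3 Ω

Z_L = Z_0·(1 + Γ)/(1 − Γ) = 75·(0.928 + j0.31)/(1.07 − j0.31)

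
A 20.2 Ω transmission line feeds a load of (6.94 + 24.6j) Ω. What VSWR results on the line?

VSWR ≈ 7.44

Γ = (Z_L − Z_0)/(Z_L + Z_0) = (-13.26 + j24.6)/(27.14 + j24.6)
|Γ| = 27.9/36.6 = 0.763
VSWR = (1 + |Γ|)/(1 − |Γ|) = 1.76/0.237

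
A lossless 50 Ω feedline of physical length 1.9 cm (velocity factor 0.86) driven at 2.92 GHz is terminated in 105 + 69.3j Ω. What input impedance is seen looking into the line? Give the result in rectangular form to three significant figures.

λ = v/f = 0.86·c / 2.92 GHz = 0.0884 m
βl = 2π·l/λ = 2π × 0.215 = 77.4°
tan(βl) = tan(77.4°) = 4.48
Z_in = Z_0·(Z_L + jZ_0·tanβl)/(Z_0 + jZ_L·tanβl)
     = 50·(105 + j293)/(-260 + j470)

Z_in ≈ 19.1 − j21.8 Ω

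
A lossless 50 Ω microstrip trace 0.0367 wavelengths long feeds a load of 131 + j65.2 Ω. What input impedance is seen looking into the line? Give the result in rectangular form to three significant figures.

βl = 2π × 0.0367 = 13.2°
tan(βl) = tan(13.2°) = 0.235
Z_in = Z_0·(Z_L + jZ_0·tanβl)/(Z_0 + jZ_L·tanβl)
     = 50·(131 + j76.9)/(34.7 + j30.8)

Z_in ≈ 161 − j31.6 Ω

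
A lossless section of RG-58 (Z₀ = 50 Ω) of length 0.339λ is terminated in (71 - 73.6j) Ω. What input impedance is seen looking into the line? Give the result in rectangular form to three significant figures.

βl = 2π × 0.339 = 122°
tan(βl) = tan(122°) = -1.6
Z_in = Z_0·(Z_L + jZ_0·tanβl)/(Z_0 + jZ_L·tanβl)
     = 50·(71 − j153)/(-67.6 − j113)

Z_in ≈ 36.2 + j52.8 Ω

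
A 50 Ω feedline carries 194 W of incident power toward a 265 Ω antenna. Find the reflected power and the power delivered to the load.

P_reflected ≈ 90.4 W; P_delivered ≈ 104 W

Γ = (265 − 50)/(265 + 50) = 0.683
|Γ|² = 0.466
P_refl = |Γ|²·P_inc = 90.4 W, P_del = (1 − |Γ|²)·P_inc = 104 W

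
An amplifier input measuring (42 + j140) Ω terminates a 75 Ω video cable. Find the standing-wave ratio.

VSWR ≈ 8.45

Γ = (Z_L − Z_0)/(Z_L + Z_0) = (-33 + j140)/(117 + j140)
|Γ| = 144/182 = 0.788
VSWR = (1 + |Γ|)/(1 − |Γ|) = 1.79/0.212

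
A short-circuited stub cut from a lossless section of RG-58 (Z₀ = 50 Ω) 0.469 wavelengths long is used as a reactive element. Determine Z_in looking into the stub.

Z_in ≈ −j9.86 Ω

βl = 2π × 0.469 = 169°
tan(βl) = -0.197
For a short-circuited stub, Z_in = jZ_0·tan(βl)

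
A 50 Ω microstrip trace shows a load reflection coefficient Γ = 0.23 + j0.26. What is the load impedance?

Z_L ≈ 66.6 + j39.4 Ω

Z_L = Z_0·(1 + Γ)/(1 − Γ) = 50·(1.23 + j0.26)/(0.77 − j0.26)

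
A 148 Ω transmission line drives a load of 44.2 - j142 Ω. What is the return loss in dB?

RL ≈ 2.66 dB

Γ = (-103.8 − j142)/(192.2 − j142), |Γ| = 0.736
RL = −20·log₁₀|Γ| = −20·log₁₀(0.736)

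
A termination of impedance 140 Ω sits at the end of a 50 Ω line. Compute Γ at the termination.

Γ = 0.474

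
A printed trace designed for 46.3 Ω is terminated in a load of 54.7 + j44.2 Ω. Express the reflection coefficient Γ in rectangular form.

Γ ≈ 0.231 + j0.337

Γ = (Z_L − Z_0)/(Z_L + Z_0) = (8.4 + j44.2)/(101 + j44.2)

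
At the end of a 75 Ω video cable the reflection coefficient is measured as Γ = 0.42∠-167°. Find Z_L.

Z_L = Z_0·(1 + Γ)/(1 − Γ) = 75·(0.591 − j0.0945)/(1.41 + j0.0945)

Z_L ≈ 31 − j7.1 Ω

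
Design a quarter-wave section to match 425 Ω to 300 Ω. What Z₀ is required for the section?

Z_qwt = √(Z_0·R_L) = √(300 × 425) = √127500

Z_qwt ≈ 357 Ω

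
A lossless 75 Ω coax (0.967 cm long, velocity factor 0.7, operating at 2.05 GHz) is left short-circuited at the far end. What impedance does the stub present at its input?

λ = v/f = 0.7·c / 2.05 GHz = 0.102 m
βl = 2π·l/λ = 2π × 0.0944 = 34°
tan(βl) = 0.674
For a short-circuited stub, Z_in = jZ_0·tan(βl)

Z_in ≈ +j50.6 Ω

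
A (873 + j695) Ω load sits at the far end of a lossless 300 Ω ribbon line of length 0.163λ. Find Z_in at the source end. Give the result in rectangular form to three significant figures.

Z_in ≈ 105 − j244 Ω

βl = 2π × 0.163 = 58.7°
tan(βl) = tan(58.7°) = 1.64
Z_in = Z_0·(Z_L + jZ_0·tanβl)/(Z_0 + jZ_L·tanβl)
     = 300·(873 + j1190)/(-842 + j1430)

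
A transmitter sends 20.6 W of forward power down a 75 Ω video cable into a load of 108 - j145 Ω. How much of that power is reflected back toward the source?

|Γ| = |(33 − j145)/(183 − j145)| = 0.637
|Γ|² = 0.406
P_refl = |Γ|²·P_inc = 8.36 W, P_del = (1 − |Γ|²)·P_inc = 12.2 W

P_reflected ≈ 8.36 W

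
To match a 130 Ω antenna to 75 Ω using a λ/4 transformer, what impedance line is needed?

Z_qwt = √(Z_0·R_L) = √(75 × 130) = √9750

Z_qwt ≈ 98.7 Ω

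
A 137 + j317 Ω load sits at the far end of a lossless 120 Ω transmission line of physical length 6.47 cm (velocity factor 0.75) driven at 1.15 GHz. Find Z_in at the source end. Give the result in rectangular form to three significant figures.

λ = v/f = 0.75·c / 1.15 GHz = 0.196 m
βl = 2π·l/λ = 2π × 0.331 = 119°
tan(βl) = tan(119°) = -1.8
Z_in = Z_0·(Z_L + jZ_0·tanβl)/(Z_0 + jZ_L·tanβl)
     = 120·(137 + j101)/(691 − j247)

Z_in ≈ 15.6 + j23.1 Ω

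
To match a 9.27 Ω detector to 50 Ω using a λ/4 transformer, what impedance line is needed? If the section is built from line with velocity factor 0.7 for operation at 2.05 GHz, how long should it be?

Z_qwt ≈ 21.5 Ω; length ≈ 2.56 cm

Z_qwt = √(Z_0·R_L) = √(50 × 9.27) = √463.5
λ = 0.7·c/f = 0.102 m, so l = λ/4 = 0.0256 m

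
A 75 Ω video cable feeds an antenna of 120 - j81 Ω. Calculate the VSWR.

VSWR ≈ 2.56

Γ = (Z_L − Z_0)/(Z_L + Z_0) = (45 − j81)/(195 − j81)
|Γ| = 92.7/211 = 0.439
VSWR = (1 + |Γ|)/(1 − |Γ|) = 1.44/0.561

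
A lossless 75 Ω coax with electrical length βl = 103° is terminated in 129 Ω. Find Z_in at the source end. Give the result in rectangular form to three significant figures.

Z_in ≈ 45.1 + j11.3 Ω

tan(βl) = tan(103°) = -4.33
Z_in = Z_0·(Z_L + jZ_0·tanβl)/(Z_0 + jZ_L·tanβl)
     = 75·(129 − j325)/(75 − j559)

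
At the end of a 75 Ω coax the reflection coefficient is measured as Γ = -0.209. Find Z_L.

Z_L = Z_0·(1 + Γ)/(1 − Γ) = 75·(0.791)/(1.21)

Z_L ≈ 49.1 Ω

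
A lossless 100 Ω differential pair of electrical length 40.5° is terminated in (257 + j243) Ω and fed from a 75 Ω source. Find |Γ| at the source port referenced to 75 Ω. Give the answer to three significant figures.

tan(βl) = 0.854
Z_in = Z_0·(Z_L + jZ_0·tanβl)/(Z_0 + jZ_L·tanβl) = 74.4 − j154 Ω
Γ_s = (Z_in − Z_s)/(Z_in + Z_s) = (-0.605 − j154)/(149 − j154), |Γ_s| = 0.717

|Γ| ≈ 0.717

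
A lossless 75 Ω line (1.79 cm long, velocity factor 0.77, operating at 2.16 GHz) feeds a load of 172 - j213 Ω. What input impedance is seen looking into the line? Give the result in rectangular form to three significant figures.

λ = v/f = 0.77·c / 2.16 GHz = 0.107 m
βl = 2π·l/λ = 2π × 0.167 = 60.3°
tan(βl) = tan(60.3°) = 1.75
Z_in = Z_0·(Z_L + jZ_0·tanβl)/(Z_0 + jZ_L·tanβl)
     = 75·(172 − j81.7)/(448 + j301)

Z_in ≈ 13.5 − j22.8 Ω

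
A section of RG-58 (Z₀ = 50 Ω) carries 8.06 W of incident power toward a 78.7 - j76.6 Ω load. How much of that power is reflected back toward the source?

P_reflected ≈ 2.4 W

|Γ| = |(28.7 − j76.6)/(128.7 − j76.6)| = 0.546
|Γ|² = 0.298
P_refl = |Γ|²·P_inc = 2.4 W, P_del = (1 − |Γ|²)·P_inc = 5.66 W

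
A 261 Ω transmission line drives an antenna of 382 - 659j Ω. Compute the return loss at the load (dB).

Γ = (121 − j659)/(643 − j659), |Γ| = 0.728
RL = −20·log₁₀|Γ| = −20·log₁₀(0.728)

RL ≈ 2.76 dB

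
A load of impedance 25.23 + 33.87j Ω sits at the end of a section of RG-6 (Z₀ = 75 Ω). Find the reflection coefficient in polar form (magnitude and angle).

Γ ≈ 0.569 ∠ 127°

Γ = (Z_L − Z_0)/(Z_L + Z_0) = (-49.77 + j33.87)/(100.2 + j33.87)
|Γ| = 60.2/106 = 0.569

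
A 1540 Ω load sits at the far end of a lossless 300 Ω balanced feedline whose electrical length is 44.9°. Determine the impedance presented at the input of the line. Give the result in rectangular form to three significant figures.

Z_in ≈ 113 − j279 Ω

tan(βl) = tan(44.9°) = 0.997
Z_in = Z_0·(Z_L + jZ_0·tanβl)/(Z_0 + jZ_L·tanβl)
     = 300·(1540 + j299)/(300 + j1530)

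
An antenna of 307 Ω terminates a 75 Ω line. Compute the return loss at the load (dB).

RL ≈ 4.33 dB

Γ = (307 − 75)/(307 + 75) = 0.607
RL = −20·log₁₀|Γ| = −20·log₁₀(0.607)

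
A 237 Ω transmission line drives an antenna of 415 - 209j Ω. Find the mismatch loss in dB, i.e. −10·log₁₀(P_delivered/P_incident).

mismatch loss ≈ 0.761 dB

Γ = (178 − j209)/(652 − j209), |Γ| = 0.401
|Γ|² = 0.161, so P_del/P_inc = 1 − |Γ|² = 0.839
ML = −10·log₁₀(1 − |Γ|²)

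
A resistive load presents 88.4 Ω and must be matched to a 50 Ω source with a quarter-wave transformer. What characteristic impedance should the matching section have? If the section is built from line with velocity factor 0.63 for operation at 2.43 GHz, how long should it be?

Z_qwt ≈ 66.5 Ω; length ≈ 1.94 cm

Z_qwt = √(Z_0·R_L) = √(50 × 88.4) = √4420
λ = 0.63·c/f = 0.0778 m, so l = λ/4 = 0.0194 m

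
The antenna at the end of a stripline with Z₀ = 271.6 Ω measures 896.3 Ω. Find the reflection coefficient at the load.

Γ = (Z_L − Z_0)/(Z_L + Z_0) = (896.3 − 271.6)/(896.3 + 271.6) = 624.7/1168

Γ = 0.535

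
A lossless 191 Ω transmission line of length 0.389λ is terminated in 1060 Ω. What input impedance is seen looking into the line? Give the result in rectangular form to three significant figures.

Z_in ≈ 79.7 + j211 Ω

βl = 2π × 0.389 = 140°
tan(βl) = tan(140°) = -0.838
Z_in = Z_0·(Z_L + jZ_0·tanβl)/(Z_0 + jZ_L·tanβl)
     = 191·(1060 − j160)/(191 − j888)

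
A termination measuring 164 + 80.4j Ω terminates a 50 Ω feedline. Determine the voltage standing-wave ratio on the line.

Γ = (Z_L − Z_0)/(Z_L + Z_0) = (114 + j80.4)/(214 + j80.4)
|Γ| = 139/229 = 0.61
VSWR = (1 + |Γ|)/(1 − |Γ|) = 1.61/0.39

VSWR ≈ 4.13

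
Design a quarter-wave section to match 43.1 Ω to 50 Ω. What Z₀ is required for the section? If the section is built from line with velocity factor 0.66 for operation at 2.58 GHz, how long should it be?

Z_qwt = √(Z_0·R_L) = √(50 × 43.1) = √2155
λ = 0.66·c/f = 0.0767 m, so l = λ/4 = 0.0192 m

Z_qwt ≈ 46.4 Ω; length ≈ 1.92 cm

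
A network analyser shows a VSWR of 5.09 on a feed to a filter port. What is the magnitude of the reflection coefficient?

|Γ| ≈ 0.672

|Γ| = (S − 1)/(S + 1) = (5.09 − 1)/(5.09 + 1) = 4.09/6.09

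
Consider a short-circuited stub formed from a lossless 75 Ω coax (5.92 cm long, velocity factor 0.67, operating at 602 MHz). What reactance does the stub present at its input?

λ = v/f = 0.67·c / 602 MHz = 0.334 m
βl = 2π·l/λ = 2π × 0.177 = 63.8°
tan(βl) = 2.03
For a short-circuited stub, Z_in = jZ_0·tan(βl)

X_in ≈ 153 Ω (inductive)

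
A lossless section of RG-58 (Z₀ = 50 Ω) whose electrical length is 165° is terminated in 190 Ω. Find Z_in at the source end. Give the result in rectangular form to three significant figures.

Z_in ≈ 100 + j88.4 Ω

tan(βl) = tan(165°) = -0.268
Z_in = Z_0·(Z_L + jZ_0·tanβl)/(Z_0 + jZ_L·tanβl)
     = 50·(190 − j13.4)/(50 − j50.9)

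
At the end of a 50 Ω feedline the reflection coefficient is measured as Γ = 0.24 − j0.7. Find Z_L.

Z_L = Z_0·(1 + Γ)/(1 − Γ) = 50·(1.24 − j0.7)/(0.76 + j0.7)

Z_L ≈ 21.2 − j65.6 Ω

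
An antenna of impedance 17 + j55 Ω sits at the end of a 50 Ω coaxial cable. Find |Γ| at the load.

|Γ| ≈ 0.74

Γ = (Z_L − Z_0)/(Z_L + Z_0) = (-33 + j55)/(67 + j55)
|Γ| = 64.1/86.7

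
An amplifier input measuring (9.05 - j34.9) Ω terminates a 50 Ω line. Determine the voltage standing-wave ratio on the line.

Γ = (Z_L − Z_0)/(Z_L + Z_0) = (-40.95 − j34.9)/(59.05 − j34.9)
|Γ| = 53.8/68.6 = 0.784
VSWR = (1 + |Γ|)/(1 − |Γ|) = 1.78/0.216

VSWR ≈ 8.28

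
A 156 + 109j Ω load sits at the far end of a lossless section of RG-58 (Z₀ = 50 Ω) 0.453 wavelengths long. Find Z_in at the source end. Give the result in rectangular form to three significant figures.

βl = 2π × 0.453 = 163°
tan(βl) = tan(163°) = -0.304
Z_in = Z_0·(Z_L + jZ_0·tanβl)/(Z_0 + jZ_L·tanβl)
     = 50·(156 + j93.8)/(83.2 − j47.5)

Z_in ≈ 46.5 + j82.9 Ω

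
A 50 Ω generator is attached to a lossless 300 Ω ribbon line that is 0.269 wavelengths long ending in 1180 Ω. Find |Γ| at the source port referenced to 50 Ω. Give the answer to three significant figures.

|Γ| ≈ 0.329

βl = 2π × 0.269 = 96.8°
tan(βl) = -8.34
Z_in = Z_0·(Z_L + jZ_0·tanβl)/(Z_0 + jZ_L·tanβl) = 77.3 + j33.6 Ω
Γ_s = (Z_in − Z_s)/(Z_in + Z_s) = (27.3 + j33.6)/(127 + j33.6), |Γ_s| = 0.329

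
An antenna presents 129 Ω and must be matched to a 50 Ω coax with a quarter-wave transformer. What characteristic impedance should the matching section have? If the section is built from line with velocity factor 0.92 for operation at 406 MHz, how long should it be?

Z_qwt ≈ 80.3 Ω; length ≈ 17 cm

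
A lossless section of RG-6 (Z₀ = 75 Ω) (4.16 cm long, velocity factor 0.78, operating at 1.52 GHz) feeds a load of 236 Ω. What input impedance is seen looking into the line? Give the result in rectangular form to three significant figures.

λ = v/f = 0.78·c / 1.52 GHz = 0.154 m
βl = 2π·l/λ = 2π × 0.27 = 97.3°
tan(βl) = tan(97.3°) = -7.83
Z_in = Z_0·(Z_L + jZ_0·tanβl)/(Z_0 + jZ_L·tanβl)
     = 75·(236 − j587)/(75 − j1850)

Z_in ≈ 24.2 + j8.6 Ω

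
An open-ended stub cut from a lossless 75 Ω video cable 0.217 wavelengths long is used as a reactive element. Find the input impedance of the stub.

βl = 2π × 0.217 = 78.1°
tan(βl) = 4.75
For an open-ended stub, Z_in = −jZ_0·cot(βl) = −jZ_0/tan(βl)

Z_in ≈ −j15.8 Ω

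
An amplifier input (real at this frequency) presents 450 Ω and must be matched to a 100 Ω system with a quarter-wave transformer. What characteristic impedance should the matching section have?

Z_qwt = √(Z_0·R_L) = √(100 × 450) = √45000

Z_qwt ≈ 212 Ω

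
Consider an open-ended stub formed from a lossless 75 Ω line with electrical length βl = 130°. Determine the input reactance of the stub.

X_in ≈ 62.9 Ω (inductive)

tan(βl) = -1.19
For an open-ended stub, Z_in = −jZ_0·cot(βl) = −jZ_0/tan(βl)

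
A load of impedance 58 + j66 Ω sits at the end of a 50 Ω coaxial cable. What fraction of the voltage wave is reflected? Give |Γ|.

|Γ| ≈ 0.525

Γ = (Z_L − Z_0)/(Z_L + Z_0) = (8 + j66)/(108 + j66)
|Γ| = 66.5/127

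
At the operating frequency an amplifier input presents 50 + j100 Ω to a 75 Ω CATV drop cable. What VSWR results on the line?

Γ = (Z_L − Z_0)/(Z_L + Z_0) = (-25 + j100)/(125 + j100)
|Γ| = 103/160 = 0.644
VSWR = (1 + |Γ|)/(1 − |Γ|) = 1.64/0.356

VSWR ≈ 4.62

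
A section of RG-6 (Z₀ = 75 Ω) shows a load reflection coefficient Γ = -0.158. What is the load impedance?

Z_L = Z_0·(1 + Γ)/(1 − Γ) = 75·(0.842)/(1.16)

Z_L ≈ 54.5 Ω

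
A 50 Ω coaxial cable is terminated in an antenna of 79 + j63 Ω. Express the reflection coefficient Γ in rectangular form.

Γ = (Z_L − Z_0)/(Z_L + Z_0) = (29 + j63)/(129 + j63)

Γ ≈ 0.374 + j0.306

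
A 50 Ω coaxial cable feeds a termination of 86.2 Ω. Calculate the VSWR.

For a purely resistive load, VSWR = R_L/Z_0 or Z_0/R_L (whichever > 1) = 86.2/50

VSWR ≈ 1.72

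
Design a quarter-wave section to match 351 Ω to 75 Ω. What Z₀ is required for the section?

Z_qwt = √(Z_0·R_L) = √(75 × 351) = √26320

Z_qwt ≈ 162 Ω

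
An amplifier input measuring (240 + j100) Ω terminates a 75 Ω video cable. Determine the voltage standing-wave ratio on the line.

VSWR ≈ 3.81

Γ = (Z_L − Z_0)/(Z_L + Z_0) = (165 + j100)/(315 + j100)
|Γ| = 193/330 = 0.584
VSWR = (1 + |Γ|)/(1 − |Γ|) = 1.58/0.416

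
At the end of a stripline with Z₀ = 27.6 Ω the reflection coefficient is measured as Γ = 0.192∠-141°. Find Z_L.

Z_L = Z_0·(1 + Γ)/(1 − Γ) = 27.6·(0.851 − j0.121)/(1.15 + j0.121)

Z_L ≈ 19.9 − j5 Ω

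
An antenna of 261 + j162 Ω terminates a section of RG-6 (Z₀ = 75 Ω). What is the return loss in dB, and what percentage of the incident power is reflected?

Γ = (186 + j162)/(336 + j162), |Γ| = 0.661
RL = −20·log₁₀(0.661) = 3.59 dB
P_refl/P_inc = |Γ|² = 0.437

RL ≈ 3.59 dB; 43.7% of incident power reflected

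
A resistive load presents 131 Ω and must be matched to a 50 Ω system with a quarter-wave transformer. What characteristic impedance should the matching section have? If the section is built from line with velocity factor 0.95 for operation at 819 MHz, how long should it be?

Z_qwt = √(Z_0·R_L) = √(50 × 131) = √6550
λ = 0.95·c/f = 0.348 m, so l = λ/4 = 0.087 m

Z_qwt ≈ 80.9 Ω; length ≈ 8.7 cm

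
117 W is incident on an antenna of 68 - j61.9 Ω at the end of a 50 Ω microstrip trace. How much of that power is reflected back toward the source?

|Γ| = |(18 − j61.9)/(118 − j61.9)| = 0.484
|Γ|² = 0.234
P_refl = |Γ|²·P_inc = 27.4 W, P_del = (1 − |Γ|²)·P_inc = 89.6 W

P_reflected ≈ 27.4 W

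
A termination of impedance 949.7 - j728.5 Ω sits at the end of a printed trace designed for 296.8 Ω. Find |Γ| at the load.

|Γ| ≈ 0.678

Γ = (Z_L − Z_0)/(Z_L + Z_0) = (652.9 − j728.5)/(1246 − j728.5)
|Γ| = 978/1440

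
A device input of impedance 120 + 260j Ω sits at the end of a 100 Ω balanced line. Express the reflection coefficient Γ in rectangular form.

Γ = (Z_L − Z_0)/(Z_L + Z_0) = (20 + j260)/(220 + j260)

Γ ≈ 0.621 + j0.448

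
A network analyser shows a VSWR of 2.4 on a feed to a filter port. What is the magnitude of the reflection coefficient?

|Γ| ≈ 0.412

|Γ| = (S − 1)/(S + 1) = (2.4 − 1)/(2.4 + 1) = 1.4/3.4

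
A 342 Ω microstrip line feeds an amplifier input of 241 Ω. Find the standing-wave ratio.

Γ = (241 − 342)/(241 + 342) = -0.173
VSWR = (1 + 0.173)/(1 − 0.173)

VSWR ≈ 1.42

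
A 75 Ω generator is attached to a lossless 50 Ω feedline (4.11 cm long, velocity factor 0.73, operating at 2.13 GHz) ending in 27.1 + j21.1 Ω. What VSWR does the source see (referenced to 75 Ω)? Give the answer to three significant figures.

VSWR ≈ 3.39

λ = v/f = 0.73·c / 2.13 GHz = 0.103 m
βl = 2π·l/λ = 2π × 0.4 = 144°
tan(βl) = -0.729
Z_in = Z_0·(Z_L + jZ_0·tanβl)/(Z_0 + jZ_L·tanβl) = 22.2 − j5.02 Ω
Γ_s = (Z_in − Z_s)/(Z_in + Z_s) = (-52.8 − j5.02)/(97.2 − j5.02), |Γ_s| = 0.544
VSWR = (1 + |Γ_s|)/(1 − |Γ_s|)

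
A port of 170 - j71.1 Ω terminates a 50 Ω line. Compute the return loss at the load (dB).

Γ = (120 − j71.1)/(220 − j71.1), |Γ| = 0.603
RL = −20·log₁₀|Γ| = −20·log₁₀(0.603)

RL ≈ 4.39 dB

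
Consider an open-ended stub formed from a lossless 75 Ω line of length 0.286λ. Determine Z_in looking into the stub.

Z_in ≈ +j17.3 Ω

βl = 2π × 0.286 = 103°
tan(βl) = -4.35
For an open-ended stub, Z_in = −jZ_0·cot(βl) = −jZ_0/tan(βl)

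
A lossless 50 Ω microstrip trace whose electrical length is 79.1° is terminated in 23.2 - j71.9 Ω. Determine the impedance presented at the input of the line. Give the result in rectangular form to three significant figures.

tan(βl) = tan(79.1°) = 5.19
Z_in = Z_0·(Z_L + jZ_0·tanβl)/(Z_0 + jZ_L·tanβl)
     = 50·(23.2 + j188)/(423 + j120)

Z_in ≈ 8.37 + j19.8 Ω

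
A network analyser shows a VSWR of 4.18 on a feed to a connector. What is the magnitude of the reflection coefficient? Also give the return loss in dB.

|Γ| ≈ 0.614; return loss ≈ 4.24 dB

|Γ| = (S − 1)/(S + 1) = (4.18 − 1)/(4.18 + 1) = 3.18/5.18
RL = −20·log₁₀|Γ| = −20·log₁₀(0.614)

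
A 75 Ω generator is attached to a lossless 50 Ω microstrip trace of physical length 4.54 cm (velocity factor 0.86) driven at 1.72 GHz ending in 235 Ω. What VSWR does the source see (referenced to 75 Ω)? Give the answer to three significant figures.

λ = v/f = 0.86·c / 1.72 GHz = 0.15 m
βl = 2π·l/λ = 2π × 0.303 = 109°
tan(βl) = -2.91
Z_in = Z_0·(Z_L + jZ_0·tanβl)/(Z_0 + jZ_L·tanβl) = 11.8 + j16.3 Ω
Γ_s = (Z_in − Z_s)/(Z_in + Z_s) = (-63.2 + j16.3)/(86.8 + j16.3), |Γ_s| = 0.738
VSWR = (1 + |Γ_s|)/(1 − |Γ_s|)

VSWR ≈ 6.65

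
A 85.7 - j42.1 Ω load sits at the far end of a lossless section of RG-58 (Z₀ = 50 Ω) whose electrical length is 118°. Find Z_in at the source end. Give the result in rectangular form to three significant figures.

tan(βl) = tan(118°) = -1.88
Z_in = Z_0·(Z_L + jZ_0·tanβl)/(Z_0 + jZ_L·tanβl)
     = 50·(85.7 − j136)/(-29.2 − j161)

Z_in ≈ 36.2 + j33.1 Ω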